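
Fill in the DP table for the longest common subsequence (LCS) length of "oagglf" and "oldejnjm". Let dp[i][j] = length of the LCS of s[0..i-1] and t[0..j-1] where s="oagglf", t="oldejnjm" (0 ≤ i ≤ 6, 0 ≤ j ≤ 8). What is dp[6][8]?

   ''  o  l  d  e  j  n  j  m
''  0  0  0  0  0  0  0  0  0
 o  0  1  1  1  1  1  1  1  1
 a  0  1  1  1  1  1  1  1  1
 g  0  1  1  1  1  1  1  1  1
 g  0  1  1  1  1  1  1  1  1
 l  0  1  2  2  2  2  2  2  2
 f  0  1  2  2  2  2  2  2  2

2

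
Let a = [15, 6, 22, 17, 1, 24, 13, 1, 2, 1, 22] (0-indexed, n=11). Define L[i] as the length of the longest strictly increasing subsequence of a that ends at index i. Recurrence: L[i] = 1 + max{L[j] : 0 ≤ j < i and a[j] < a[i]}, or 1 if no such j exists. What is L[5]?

3

   i    0    1    2    3    4    5    6    7    8    9   10
a[i]   15    6   22   17    1   24   13    1    2    1   22
L[i]    1    1    2    2    1    3    2    1    2    1    3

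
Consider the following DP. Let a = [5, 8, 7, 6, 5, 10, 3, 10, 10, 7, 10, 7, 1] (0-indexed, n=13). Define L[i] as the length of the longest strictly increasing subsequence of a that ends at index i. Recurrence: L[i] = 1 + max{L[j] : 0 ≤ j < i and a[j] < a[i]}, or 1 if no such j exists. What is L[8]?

3

   i    0    1    2    3    4    5    6    7    8    9   10   11   12
a[i]    5    8    7    6    5   10    3   10   10    7   10    7    1
L[i]    1    2    2    2    1    3    1    3    3    3    4    3    1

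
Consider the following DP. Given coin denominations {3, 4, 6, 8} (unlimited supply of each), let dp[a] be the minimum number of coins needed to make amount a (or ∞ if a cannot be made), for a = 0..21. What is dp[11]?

2

 a  0  1  2  3  4  5  6  7  8  9 10 11 12 13 14 15 16 17 18 19 20 21
dp  0  -  -  1  1  -  1  2  1  2  2  2  2  3  2  3  2  3  3  3  3  4
(- denotes ∞ / unreachable)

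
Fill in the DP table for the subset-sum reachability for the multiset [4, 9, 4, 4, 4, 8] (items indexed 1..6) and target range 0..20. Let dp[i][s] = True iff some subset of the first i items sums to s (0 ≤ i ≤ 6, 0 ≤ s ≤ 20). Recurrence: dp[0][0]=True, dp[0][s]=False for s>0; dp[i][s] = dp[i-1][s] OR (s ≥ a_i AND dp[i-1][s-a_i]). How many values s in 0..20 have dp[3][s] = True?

i\s   0   1   2   3   4   5   6   7   8   9  10  11  12  13  14  15  16  17  18  19  20
  0   T   F   F   F   F   F   F   F   F   F   F   F   F   F   F   F   F   F   F   F   F
  1   T   F   F   F   T   F   F   F   F   F   F   F   F   F   F   F   F   F   F   F   F
  2   T   F   F   F   T   F   F   F   F   T   F   F   F   T   F   F   F   F   F   F   F
  3   T   F   F   F   T   F   F   F   T   T   F   F   F   T   F   F   F   T   F   F   F
  4   T   F   F   F   T   F   F   F   T   T   F   F   T   T   F   F   F   T   F   F   F
  5   T   F   F   F   T   F   F   F   T   T   F   F   T   T   F   F   T   T   F   F   F
  6   T   F   F   F   T   F   F   F   T   T   F   F   T   T   F   F   T   T   F   F   T

6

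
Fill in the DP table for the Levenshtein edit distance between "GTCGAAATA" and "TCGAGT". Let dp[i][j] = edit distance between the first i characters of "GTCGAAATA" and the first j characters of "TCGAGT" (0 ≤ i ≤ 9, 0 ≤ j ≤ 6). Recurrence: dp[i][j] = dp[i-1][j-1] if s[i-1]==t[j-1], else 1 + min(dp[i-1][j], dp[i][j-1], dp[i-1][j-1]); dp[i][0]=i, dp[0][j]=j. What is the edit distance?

4

   ''  T  C  G  A  G  T
''  0  1  2  3  4  5  6
 G  1  1  2  2  3  4  5
 T  2  1  2  3  3  4  4
 C  3  2  1  2  3  4  5
 G  4  3  2  1  2  3  4
 A  5  4  3  2  1  2  3
 A  6  5  4  3  2  2  3
 A  7  6  5  4  3  3  3
 T  8  7  6  5  4  4  3
 A  9  8  7  6  5  5  4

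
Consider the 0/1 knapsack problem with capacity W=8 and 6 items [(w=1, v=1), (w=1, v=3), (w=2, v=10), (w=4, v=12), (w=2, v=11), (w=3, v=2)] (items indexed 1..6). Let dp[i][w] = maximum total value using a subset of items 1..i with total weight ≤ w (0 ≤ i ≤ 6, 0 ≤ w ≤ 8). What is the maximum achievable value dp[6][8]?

i\w   0   1   2   3   4   5   6   7   8
  0   0   0   0   0   0   0   0   0   0
  1   0   1   1   1   1   1   1   1   1
  2   0   3   4   4   4   4   4   4   4
  3   0   3  10  13  14  14  14  14  14
  4   0   3  10  13  14  15  22  25  26
  5   0   3  11  14  21  24  25  26  33
  6   0   3  11  14  21  24  25  26  33

33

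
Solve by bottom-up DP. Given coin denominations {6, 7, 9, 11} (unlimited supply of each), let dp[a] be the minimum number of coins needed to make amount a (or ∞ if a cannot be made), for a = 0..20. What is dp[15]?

 a  0  1  2  3  4  5  6  7  8  9 10 11 12 13 14 15 16 17 18 19 20
dp  0  -  -  -  -  -  1  1  -  1  -  1  2  2  2  2  2  2  2  3  2
(- denotes ∞ / unreachable)

2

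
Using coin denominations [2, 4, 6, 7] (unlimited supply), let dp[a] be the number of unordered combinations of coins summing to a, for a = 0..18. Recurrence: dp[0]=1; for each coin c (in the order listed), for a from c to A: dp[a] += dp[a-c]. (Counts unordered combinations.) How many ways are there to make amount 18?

after  coin     0     1     2     3     4     5     6     7     8     9    10    11    12    13    14    15    16    17    18
          2     1     0     1     0     1     0     1     0     1     0     1     0     1     0     1     0     1     0     1
          4     1     0     1     0     2     0     2     0     3     0     3     0     4     0     4     0     5     0     5
          6     1     0     1     0     2     0     3     0     4     0     5     0     7     0     8     0    10     0    12
          7     1     0     1     0     2     0     3     1     4     1     5     2     7     3     9     4    11     5    14

14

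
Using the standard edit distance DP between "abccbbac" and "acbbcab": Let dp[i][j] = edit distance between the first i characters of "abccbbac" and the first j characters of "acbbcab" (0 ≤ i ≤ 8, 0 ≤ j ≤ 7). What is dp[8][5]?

   ''  a  c  b  b  c  a  b
''  0  1  2  3  4  5  6  7
 a  1  0  1  2  3  4  5  6
 b  2  1  1  1  2  3  4  5
 c  3  2  1  2  2  2  3  4
 c  4  3  2  2  3  2  3  4
 b  5  4  3  2  2  3  3  3
 b  6  5  4  3  2  3  4  3
 a  7  6  5  4  3  3  3  4
 c  8  7  6  5  4  3  4  4

3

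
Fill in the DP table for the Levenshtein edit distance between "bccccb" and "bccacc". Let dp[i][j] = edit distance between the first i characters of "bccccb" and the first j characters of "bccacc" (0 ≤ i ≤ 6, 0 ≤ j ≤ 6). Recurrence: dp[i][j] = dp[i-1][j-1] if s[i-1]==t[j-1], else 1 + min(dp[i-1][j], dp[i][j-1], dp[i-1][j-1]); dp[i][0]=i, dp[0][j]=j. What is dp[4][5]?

1

   ''  b  c  c  a  c  c
''  0  1  2  3  4  5  6
 b  1  0  1  2  3  4  5
 c  2  1  0  1  2  3  4
 c  3  2  1  0  1  2  3
 c  4  3  2  1  1  1  2
 c  5  4  3  2  2  1  1
 b  6  5  4  3  3  2  2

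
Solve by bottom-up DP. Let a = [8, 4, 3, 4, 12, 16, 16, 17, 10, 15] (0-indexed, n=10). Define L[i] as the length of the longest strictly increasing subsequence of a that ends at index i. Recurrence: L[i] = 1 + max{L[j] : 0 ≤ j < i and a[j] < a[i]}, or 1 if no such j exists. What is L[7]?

5

   i    0    1    2    3    4    5    6    7    8    9
a[i]    8    4    3    4   12   16   16   17   10   15
L[i]    1    1    1    2    3    4    4    5    3    4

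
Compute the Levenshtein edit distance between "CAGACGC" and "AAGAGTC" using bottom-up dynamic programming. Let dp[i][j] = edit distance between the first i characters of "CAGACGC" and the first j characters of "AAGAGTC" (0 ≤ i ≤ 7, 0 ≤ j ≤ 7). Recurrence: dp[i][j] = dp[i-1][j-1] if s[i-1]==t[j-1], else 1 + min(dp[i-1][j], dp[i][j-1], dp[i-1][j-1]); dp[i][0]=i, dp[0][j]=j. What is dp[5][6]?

3

   ''  A  A  G  A  G  T  C
''  0  1  2  3  4  5  6  7
 C  1  1  2  3  4  5  6  6
 A  2  1  1  2  3  4  5  6
 G  3  2  2  1  2  3  4  5
 A  4  3  2  2  1  2  3  4
 C  5  4  3  3  2  2  3  3
 G  6  5  4  3  3  2  3  4
 C  7  6  5  4  4  3  3  3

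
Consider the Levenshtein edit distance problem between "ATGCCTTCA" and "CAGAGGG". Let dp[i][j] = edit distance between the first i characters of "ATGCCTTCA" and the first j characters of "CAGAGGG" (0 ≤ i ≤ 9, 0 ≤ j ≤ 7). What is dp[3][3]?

2

   ''  C  A  G  A  G  G  G
''  0  1  2  3  4  5  6  7
 A  1  1  1  2  3  4  5  6
 T  2  2  2  2  3  4  5  6
 G  3  3  3  2  3  3  4  5
 C  4  3  4  3  3  4  4  5
 C  5  4  4  4  4  4  5  5
 T  6  5  5  5  5  5  5  6
 T  7  6  6  6  6  6  6  6
 C  8  7  7  7  7  7  7  7
 A  9  8  7  8  7  8  8  8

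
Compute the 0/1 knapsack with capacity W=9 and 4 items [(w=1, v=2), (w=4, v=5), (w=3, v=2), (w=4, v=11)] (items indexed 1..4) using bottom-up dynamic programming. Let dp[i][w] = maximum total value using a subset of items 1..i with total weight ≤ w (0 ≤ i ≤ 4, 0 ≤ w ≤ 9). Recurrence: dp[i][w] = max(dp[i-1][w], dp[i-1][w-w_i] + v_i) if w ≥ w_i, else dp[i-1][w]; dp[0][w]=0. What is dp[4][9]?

18

i\w   0   1   2   3   4   5   6   7   8   9
  0   0   0   0   0   0   0   0   0   0   0
  1   0   2   2   2   2   2   2   2   2   2
  2   0   2   2   2   5   7   7   7   7   7
  3   0   2   2   2   5   7   7   7   9   9
  4   0   2   2   2  11  13  13  13  16  18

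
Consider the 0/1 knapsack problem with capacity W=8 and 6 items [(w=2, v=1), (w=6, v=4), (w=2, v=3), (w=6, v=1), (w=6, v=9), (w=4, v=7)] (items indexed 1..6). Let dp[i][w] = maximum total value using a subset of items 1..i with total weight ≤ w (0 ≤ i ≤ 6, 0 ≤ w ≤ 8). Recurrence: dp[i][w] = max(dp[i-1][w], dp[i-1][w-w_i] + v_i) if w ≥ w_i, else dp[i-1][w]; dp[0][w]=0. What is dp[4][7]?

4

i\w   0   1   2   3   4   5   6   7   8
  0   0   0   0   0   0   0   0   0   0
  1   0   0   1   1   1   1   1   1   1
  2   0   0   1   1   1   1   4   4   5
  3   0   0   3   3   4   4   4   4   7
  4   0   0   3   3   4   4   4   4   7
  5   0   0   3   3   4   4   9   9  12
  6   0   0   3   3   7   7  10  10  12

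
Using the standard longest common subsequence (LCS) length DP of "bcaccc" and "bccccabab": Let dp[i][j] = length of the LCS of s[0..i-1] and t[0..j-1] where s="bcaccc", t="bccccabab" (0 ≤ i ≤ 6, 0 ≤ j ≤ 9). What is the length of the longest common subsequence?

5

   ''  b  c  c  c  c  a  b  a  b
''  0  0  0  0  0  0  0  0  0  0
 b  0  1  1  1  1  1  1  1  1  1
 c  0  1  2  2  2  2  2  2  2  2
 a  0  1  2  2  2  2  3  3  3  3
 c  0  1  2  3  3  3  3  3  3  3
 c  0  1  2  3  4  4  4  4  4  4
 c  0  1  2  3  4  5  5  5  5  5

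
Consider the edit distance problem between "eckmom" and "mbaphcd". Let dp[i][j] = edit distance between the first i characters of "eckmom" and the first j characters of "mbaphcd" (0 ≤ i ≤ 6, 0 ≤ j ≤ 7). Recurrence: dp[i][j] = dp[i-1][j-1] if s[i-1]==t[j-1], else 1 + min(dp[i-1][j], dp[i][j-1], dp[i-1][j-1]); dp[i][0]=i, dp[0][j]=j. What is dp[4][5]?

5

   ''  m  b  a  p  h  c  d
''  0  1  2  3  4  5  6  7
 e  1  1  2  3  4  5  6  7
 c  2  2  2  3  4  5  5  6
 k  3  3  3  3  4  5  6  6
 m  4  3  4  4  4  5  6  7
 o  5  4  4  5  5  5  6  7
 m  6  5  5  5  6  6  6  7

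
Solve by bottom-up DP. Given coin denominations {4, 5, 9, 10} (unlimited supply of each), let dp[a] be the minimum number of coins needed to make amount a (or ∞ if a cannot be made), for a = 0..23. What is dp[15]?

 a  0  1  2  3  4  5  6  7  8  9 10 11 12 13 14 15 16 17 18 19 20 21 22 23
dp  0  -  -  -  1  1  -  -  2  1  1  -  3  2  2  2  4  3  2  2  2  4  3  3
(- denotes ∞ / unreachable)

2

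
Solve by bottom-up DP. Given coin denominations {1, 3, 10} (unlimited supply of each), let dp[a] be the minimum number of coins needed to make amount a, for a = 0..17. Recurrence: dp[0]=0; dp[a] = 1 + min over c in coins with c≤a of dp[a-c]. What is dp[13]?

2

 a  0  1  2  3  4  5  6  7  8  9 10 11 12 13 14 15 16 17
dp  0  1  2  1  2  3  2  3  4  3  1  2  3  2  3  4  3  4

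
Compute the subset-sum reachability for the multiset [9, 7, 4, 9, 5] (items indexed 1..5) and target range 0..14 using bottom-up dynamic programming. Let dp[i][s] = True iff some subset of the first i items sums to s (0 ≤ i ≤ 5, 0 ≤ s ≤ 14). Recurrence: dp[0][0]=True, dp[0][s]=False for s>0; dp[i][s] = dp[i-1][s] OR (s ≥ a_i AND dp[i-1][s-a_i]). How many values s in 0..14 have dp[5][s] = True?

i\s   0   1   2   3   4   5   6   7   8   9  10  11  12  13  14
  0   T   F   F   F   F   F   F   F   F   F   F   F   F   F   F
  1   T   F   F   F   F   F   F   F   F   T   F   F   F   F   F
  2   T   F   F   F   F   F   F   T   F   T   F   F   F   F   F
  3   T   F   F   F   T   F   F   T   F   T   F   T   F   T   F
  4   T   F   F   F   T   F   F   T   F   T   F   T   F   T   F
  5   T   F   F   F   T   T   F   T   F   T   F   T   T   T   T

9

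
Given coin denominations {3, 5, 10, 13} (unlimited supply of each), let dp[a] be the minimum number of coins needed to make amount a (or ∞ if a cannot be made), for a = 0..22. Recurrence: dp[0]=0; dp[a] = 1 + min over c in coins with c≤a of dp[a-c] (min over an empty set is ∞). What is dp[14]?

 a  0  1  2  3  4  5  6  7  8  9 10 11 12 13 14 15 16 17 18 19 20 21 22
dp  0  -  -  1  -  1  2  -  2  3  1  3  4  1  4  2  2  5  2  3  2  3  4
(- denotes ∞ / unreachable)

4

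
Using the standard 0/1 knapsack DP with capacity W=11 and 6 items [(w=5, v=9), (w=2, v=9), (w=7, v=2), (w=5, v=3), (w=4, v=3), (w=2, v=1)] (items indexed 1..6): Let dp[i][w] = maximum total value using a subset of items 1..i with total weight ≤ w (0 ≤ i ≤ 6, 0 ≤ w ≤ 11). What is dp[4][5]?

9

i\w   0   1   2   3   4   5   6   7   8   9  10  11
  0   0   0   0   0   0   0   0   0   0   0   0   0
  1   0   0   0   0   0   9   9   9   9   9   9   9
  2   0   0   9   9   9   9   9  18  18  18  18  18
  3   0   0   9   9   9   9   9  18  18  18  18  18
  4   0   0   9   9   9   9   9  18  18  18  18  18
  5   0   0   9   9   9   9  12  18  18  18  18  21
  6   0   0   9   9  10  10  12  18  18  19  19  21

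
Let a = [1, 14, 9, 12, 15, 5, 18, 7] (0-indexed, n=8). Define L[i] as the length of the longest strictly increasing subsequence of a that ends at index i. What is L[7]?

3

   i    0    1    2    3    4    5    6    7
a[i]    1   14    9   12   15    5   18    7
L[i]    1    2    2    3    4    2    5    3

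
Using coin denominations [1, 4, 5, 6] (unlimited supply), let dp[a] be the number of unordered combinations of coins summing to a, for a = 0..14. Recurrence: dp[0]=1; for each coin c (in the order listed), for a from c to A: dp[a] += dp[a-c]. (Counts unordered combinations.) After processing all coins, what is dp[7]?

after  coin     0     1     2     3     4     5     6     7     8     9    10    11    12    13    14
          1     1     1     1     1     1     1     1     1     1     1     1     1     1     1     1
          4     1     1     1     1     2     2     2     2     3     3     3     3     4     4     4
          5     1     1     1     1     2     3     3     3     4     5     6     6     7     8     9
          6     1     1     1     1     2     3     4     4     5     6     8     9    11    12    14

4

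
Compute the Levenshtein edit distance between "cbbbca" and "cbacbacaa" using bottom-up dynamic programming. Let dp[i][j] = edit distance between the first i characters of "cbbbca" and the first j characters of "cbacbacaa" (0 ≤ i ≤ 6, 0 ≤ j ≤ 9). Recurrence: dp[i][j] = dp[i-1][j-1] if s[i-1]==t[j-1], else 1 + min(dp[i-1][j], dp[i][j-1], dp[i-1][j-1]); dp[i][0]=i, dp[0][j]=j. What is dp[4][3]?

2

   ''  c  b  a  c  b  a  c  a  a
''  0  1  2  3  4  5  6  7  8  9
 c  1  0  1  2  3  4  5  6  7  8
 b  2  1  0  1  2  3  4  5  6  7
 b  3  2  1  1  2  2  3  4  5  6
 b  4  3  2  2  2  2  3  4  5  6
 c  5  4  3  3  2  3  3  3  4  5
 a  6  5  4  3  3  3  3  4  3  4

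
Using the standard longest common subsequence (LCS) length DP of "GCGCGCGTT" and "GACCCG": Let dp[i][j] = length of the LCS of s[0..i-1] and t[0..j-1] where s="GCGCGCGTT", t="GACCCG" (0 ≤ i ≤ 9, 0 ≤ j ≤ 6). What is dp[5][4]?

   ''  G  A  C  C  C  G
''  0  0  0  0  0  0  0
 G  0  1  1  1  1  1  1
 C  0  1  1  2  2  2  2
 G  0  1  1  2  2  2  3
 C  0  1  1  2  3  3  3
 G  0  1  1  2  3  3  4
 C  0  1  1  2  3  4  4
 G  0  1  1  2  3  4  5
 T  0  1  1  2  3  4  5
 T  0  1  1  2  3  4  5

3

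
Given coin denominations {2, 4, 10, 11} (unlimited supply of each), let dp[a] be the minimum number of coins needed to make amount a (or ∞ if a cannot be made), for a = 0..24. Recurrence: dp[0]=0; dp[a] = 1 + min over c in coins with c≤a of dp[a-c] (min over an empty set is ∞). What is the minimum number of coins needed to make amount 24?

3

 a  0  1  2  3  4  5  6  7  8  9 10 11 12 13 14 15 16 17 18 19 20 21 22 23 24
dp  0  -  1  -  1  -  2  -  2  -  1  1  2  2  2  2  3  3  3  3  2  2  2  3  3
(- denotes ∞ / unreachable)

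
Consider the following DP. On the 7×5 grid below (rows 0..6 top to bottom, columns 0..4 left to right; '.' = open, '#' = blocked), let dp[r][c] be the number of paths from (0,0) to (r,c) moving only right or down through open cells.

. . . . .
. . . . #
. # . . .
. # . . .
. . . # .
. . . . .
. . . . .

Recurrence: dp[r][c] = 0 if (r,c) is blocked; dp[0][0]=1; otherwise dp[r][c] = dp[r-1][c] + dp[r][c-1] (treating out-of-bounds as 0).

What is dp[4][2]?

4

r\c   0   1   2   3   4
  0   1   1   1   1   1
  1   1   2   3   4   0
  2   1   0   3   7   7
  3   1   0   3  10  17
  4   1   1   4   0  17
  5   1   2   6   6  23
  6   1   3   9  15  38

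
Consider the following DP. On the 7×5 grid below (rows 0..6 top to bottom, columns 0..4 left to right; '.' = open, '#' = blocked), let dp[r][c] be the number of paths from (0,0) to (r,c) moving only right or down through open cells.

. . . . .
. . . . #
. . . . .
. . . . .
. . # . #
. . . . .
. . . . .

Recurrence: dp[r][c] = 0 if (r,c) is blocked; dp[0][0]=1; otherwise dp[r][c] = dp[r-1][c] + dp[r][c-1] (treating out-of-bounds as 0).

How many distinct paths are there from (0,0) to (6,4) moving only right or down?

r\c   0   1   2   3   4
  0   1   1   1   1   1
  1   1   2   3   4   0
  2   1   3   6  10  10
  3   1   4  10  20  30
  4   1   5   0  20   0
  5   1   6   6  26  26
  6   1   7  13  39  65

65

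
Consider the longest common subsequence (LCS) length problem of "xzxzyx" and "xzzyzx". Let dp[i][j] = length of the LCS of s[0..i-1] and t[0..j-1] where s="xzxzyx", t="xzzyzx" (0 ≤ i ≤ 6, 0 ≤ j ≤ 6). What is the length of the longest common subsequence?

   ''  x  z  z  y  z  x
''  0  0  0  0  0  0  0
 x  0  1  1  1  1  1  1
 z  0  1  2  2  2  2  2
 x  0  1  2  2  2  2  3
 z  0  1  2  3  3  3  3
 y  0  1  2  3  4  4  4
 x  0  1  2  3  4  4  5

5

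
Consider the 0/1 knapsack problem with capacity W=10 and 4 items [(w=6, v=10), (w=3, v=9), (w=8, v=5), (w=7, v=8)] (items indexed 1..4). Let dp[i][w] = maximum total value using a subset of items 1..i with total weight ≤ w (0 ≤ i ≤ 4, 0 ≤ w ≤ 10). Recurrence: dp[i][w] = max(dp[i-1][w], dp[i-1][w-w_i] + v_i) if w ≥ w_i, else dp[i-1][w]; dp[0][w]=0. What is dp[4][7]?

10

i\w   0   1   2   3   4   5   6   7   8   9  10
  0   0   0   0   0   0   0   0   0   0   0   0
  1   0   0   0   0   0   0  10  10  10  10  10
  2   0   0   0   9   9   9  10  10  10  19  19
  3   0   0   0   9   9   9  10  10  10  19  19
  4   0   0   0   9   9   9  10  10  10  19  19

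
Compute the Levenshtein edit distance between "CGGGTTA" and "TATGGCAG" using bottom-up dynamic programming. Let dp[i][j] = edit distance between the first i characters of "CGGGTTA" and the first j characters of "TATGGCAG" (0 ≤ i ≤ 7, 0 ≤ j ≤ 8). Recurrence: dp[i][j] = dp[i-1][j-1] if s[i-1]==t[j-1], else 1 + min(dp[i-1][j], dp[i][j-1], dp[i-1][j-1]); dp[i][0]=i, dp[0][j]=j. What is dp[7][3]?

6

   ''  T  A  T  G  G  C  A  G
''  0  1  2  3  4  5  6  7  8
 C  1  1  2  3  4  5  5  6  7
 G  2  2  2  3  3  4  5  6  6
 G  3  3  3  3  3  3  4  5  6
 G  4  4  4  4  3  3  4  5  5
 T  5  4  5  4  4  4  4  5  6
 T  6  5  5  5  5  5  5  5  6
 A  7  6  5  6  6  6  6  5  6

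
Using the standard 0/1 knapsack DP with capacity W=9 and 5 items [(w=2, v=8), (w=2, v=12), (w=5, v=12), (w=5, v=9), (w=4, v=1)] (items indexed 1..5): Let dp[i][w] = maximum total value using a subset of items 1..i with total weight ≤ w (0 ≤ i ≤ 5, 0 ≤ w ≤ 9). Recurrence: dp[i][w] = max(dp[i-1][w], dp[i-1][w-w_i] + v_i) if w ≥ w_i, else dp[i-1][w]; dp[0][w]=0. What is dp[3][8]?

24

i\w   0   1   2   3   4   5   6   7   8   9
  0   0   0   0   0   0   0   0   0   0   0
  1   0   0   8   8   8   8   8   8   8   8
  2   0   0  12  12  20  20  20  20  20  20
  3   0   0  12  12  20  20  20  24  24  32
  4   0   0  12  12  20  20  20  24  24  32
  5   0   0  12  12  20  20  20  24  24  32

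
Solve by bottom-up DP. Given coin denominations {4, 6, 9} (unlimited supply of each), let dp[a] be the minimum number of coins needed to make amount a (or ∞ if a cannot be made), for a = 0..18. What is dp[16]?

 a  0  1  2  3  4  5  6  7  8  9 10 11 12 13 14 15 16 17 18
dp  0  -  -  -  1  -  1  -  2  1  2  -  2  2  3  2  3  3  2
(- denotes ∞ / unreachable)

3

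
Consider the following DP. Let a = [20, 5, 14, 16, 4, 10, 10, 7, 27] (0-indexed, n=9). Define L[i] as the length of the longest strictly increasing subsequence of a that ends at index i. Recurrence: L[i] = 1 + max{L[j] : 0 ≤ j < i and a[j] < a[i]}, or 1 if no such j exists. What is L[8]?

4

   i    0    1    2    3    4    5    6    7    8
a[i]   20    5   14   16    4   10   10    7   27
L[i]    1    1    2    3    1    2    2    2    4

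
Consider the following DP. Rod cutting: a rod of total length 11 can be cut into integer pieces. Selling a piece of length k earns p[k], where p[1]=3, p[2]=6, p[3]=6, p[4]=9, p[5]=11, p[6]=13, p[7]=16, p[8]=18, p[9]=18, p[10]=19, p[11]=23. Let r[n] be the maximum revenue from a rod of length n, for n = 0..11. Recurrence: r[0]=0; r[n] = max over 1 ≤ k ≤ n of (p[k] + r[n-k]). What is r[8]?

   n    0    1    2    3    4    5    6    7    8    9   10   11
r[n]    0    3    6    9   12   15   18   21   24   27   30   33

24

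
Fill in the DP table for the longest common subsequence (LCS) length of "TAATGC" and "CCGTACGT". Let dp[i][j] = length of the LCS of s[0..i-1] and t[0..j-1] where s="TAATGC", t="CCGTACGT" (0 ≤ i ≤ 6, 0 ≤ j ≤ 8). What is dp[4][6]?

2

   ''  C  C  G  T  A  C  G  T
''  0  0  0  0  0  0  0  0  0
 T  0  0  0  0  1  1  1  1  1
 A  0  0  0  0  1  2  2  2  2
 A  0  0  0  0  1  2  2  2  2
 T  0  0  0  0  1  2  2  2  3
 G  0  0  0  1  1  2  2  3  3
 C  0  1  1  1  1  2  3  3  3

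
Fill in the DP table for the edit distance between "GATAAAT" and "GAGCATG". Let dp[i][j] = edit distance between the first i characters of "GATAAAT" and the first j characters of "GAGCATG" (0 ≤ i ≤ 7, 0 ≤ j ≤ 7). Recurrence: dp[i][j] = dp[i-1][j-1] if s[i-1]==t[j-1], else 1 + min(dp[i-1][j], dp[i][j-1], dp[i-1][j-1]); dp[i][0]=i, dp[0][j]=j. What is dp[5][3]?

   ''  G  A  G  C  A  T  G
''  0  1  2  3  4  5  6  7
 G  1  0  1  2  3  4  5  6
 A  2  1  0  1  2  3  4  5
 T  3  2  1  1  2  3  3  4
 A  4  3  2  2  2  2  3  4
 A  5  4  3  3  3  2  3  4
 A  6  5  4  4  4  3  3  4
 T  7  6  5  5  5  4  3  4

3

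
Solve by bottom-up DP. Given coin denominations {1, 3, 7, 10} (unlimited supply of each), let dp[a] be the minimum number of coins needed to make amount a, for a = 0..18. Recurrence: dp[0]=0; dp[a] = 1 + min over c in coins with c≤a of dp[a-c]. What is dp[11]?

 a  0  1  2  3  4  5  6  7  8  9 10 11 12 13 14 15 16 17 18
dp  0  1  2  1  2  3  2  1  2  3  1  2  3  2  2  3  3  2  3

2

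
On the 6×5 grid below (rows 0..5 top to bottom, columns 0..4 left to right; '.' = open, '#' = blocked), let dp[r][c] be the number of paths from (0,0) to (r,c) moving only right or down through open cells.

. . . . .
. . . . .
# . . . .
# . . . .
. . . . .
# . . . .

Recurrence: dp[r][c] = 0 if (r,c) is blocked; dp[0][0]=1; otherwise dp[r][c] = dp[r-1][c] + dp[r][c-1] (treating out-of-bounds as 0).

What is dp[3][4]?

30

r\c   0   1   2   3   4
  0   1   1   1   1   1
  1   1   2   3   4   5
  2   0   2   5   9  14
  3   0   2   7  16  30
  4   0   2   9  25  55
  5   0   2  11  36  91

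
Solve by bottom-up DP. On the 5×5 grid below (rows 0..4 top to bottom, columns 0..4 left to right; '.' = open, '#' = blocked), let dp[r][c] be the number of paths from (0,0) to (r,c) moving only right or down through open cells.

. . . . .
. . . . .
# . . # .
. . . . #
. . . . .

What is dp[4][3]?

r\c   0   1   2   3   4
  0   1   1   1   1   1
  1   1   2   3   4   5
  2   0   2   5   0   5
  3   0   2   7   7   0
  4   0   2   9  16  16

16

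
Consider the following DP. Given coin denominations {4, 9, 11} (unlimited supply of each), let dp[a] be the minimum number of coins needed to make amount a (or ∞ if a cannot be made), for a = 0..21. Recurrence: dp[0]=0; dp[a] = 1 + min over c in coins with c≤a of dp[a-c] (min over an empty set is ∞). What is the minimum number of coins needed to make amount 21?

 a  0  1  2  3  4  5  6  7  8  9 10 11 12 13 14 15 16 17 18 19 20 21
dp  0  -  -  -  1  -  -  -  2  1  -  1  3  2  -  2  4  3  2  3  2  4
(- denotes ∞ / unreachable)

4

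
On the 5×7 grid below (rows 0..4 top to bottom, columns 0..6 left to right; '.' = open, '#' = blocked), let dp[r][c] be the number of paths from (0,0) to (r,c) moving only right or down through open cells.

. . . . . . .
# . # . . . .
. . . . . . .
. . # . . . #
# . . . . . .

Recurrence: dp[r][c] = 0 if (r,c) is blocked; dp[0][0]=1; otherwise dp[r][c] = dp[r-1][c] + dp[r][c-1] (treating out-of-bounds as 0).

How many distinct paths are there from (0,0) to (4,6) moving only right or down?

r\c   0   1   2   3   4   5   6
  0   1   1   1   1   1   1   1
  1   0   1   0   1   2   3   4
  2   0   1   1   2   4   7  11
  3   0   1   0   2   6  13   0
  4   0   1   1   3   9  22  22

22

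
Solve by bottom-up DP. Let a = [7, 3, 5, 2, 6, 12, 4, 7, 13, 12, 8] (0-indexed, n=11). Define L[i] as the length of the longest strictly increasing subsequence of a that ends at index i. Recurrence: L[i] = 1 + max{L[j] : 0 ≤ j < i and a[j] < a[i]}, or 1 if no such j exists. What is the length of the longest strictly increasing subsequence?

   i    0    1    2    3    4    5    6    7    8    9   10
a[i]    7    3    5    2    6   12    4    7   13   12    8
L[i]    1    1    2    1    3    4    2    4    5    5    5

5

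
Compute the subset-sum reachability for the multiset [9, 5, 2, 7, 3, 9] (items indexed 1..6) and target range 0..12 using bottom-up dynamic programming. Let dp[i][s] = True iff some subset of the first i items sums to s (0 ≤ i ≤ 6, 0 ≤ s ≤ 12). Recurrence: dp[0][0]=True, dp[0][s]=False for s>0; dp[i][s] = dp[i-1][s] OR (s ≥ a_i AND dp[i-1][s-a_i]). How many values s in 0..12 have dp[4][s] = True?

7

i\s   0   1   2   3   4   5   6   7   8   9  10  11  12
  0   T   F   F   F   F   F   F   F   F   F   F   F   F
  1   T   F   F   F   F   F   F   F   F   T   F   F   F
  2   T   F   F   F   F   T   F   F   F   T   F   F   F
  3   T   F   T   F   F   T   F   T   F   T   F   T   F
  4   T   F   T   F   F   T   F   T   F   T   F   T   T
  5   T   F   T   T   F   T   F   T   T   T   T   T   T
  6   T   F   T   T   F   T   F   T   T   T   T   T   T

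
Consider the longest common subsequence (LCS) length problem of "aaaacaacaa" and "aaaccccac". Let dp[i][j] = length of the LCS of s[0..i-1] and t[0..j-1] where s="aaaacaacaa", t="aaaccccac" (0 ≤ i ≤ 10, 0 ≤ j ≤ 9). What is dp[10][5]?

5

   ''  a  a  a  c  c  c  c  a  c
''  0  0  0  0  0  0  0  0  0  0
 a  0  1  1  1  1  1  1  1  1  1
 a  0  1  2  2  2  2  2  2  2  2
 a  0  1  2  3  3  3  3  3  3  3
 a  0  1  2  3  3  3  3  3  4  4
 c  0  1  2  3  4  4  4  4  4  5
 a  0  1  2  3  4  4  4  4  5  5
 a  0  1  2  3  4  4  4  4  5  5
 c  0  1  2  3  4  5  5  5  5  6
 a  0  1  2  3  4  5  5  5  6  6
 a  0  1  2  3  4  5  5  5  6  6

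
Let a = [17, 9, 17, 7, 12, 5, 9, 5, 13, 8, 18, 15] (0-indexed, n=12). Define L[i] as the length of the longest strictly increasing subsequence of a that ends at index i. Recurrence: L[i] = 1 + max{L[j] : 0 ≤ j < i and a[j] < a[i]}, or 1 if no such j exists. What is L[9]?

   i    0    1    2    3    4    5    6    7    8    9   10   11
a[i]   17    9   17    7   12    5    9    5   13    8   18   15
L[i]    1    1    2    1    2    1    2    1    3    2    4    4

2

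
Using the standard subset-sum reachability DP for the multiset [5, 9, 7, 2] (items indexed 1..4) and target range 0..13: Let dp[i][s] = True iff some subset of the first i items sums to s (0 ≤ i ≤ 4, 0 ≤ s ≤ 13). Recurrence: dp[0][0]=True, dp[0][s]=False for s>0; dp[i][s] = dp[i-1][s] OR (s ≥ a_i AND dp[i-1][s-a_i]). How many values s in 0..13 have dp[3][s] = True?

i\s   0   1   2   3   4   5   6   7   8   9  10  11  12  13
  0   T   F   F   F   F   F   F   F   F   F   F   F   F   F
  1   T   F   F   F   F   T   F   F   F   F   F   F   F   F
  2   T   F   F   F   F   T   F   F   F   T   F   F   F   F
  3   T   F   F   F   F   T   F   T   F   T   F   F   T   F
  4   T   F   T   F   F   T   F   T   F   T   F   T   T   F

5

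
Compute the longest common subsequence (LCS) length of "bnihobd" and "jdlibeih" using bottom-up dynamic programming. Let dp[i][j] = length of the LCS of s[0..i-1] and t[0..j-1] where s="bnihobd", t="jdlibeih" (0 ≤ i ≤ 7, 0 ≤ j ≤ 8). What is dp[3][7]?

   ''  j  d  l  i  b  e  i  h
''  0  0  0  0  0  0  0  0  0
 b  0  0  0  0  0  1  1  1  1
 n  0  0  0  0  0  1  1  1  1
 i  0  0  0  0  1  1  1  2  2
 h  0  0  0  0  1  1  1  2  3
 o  0  0  0  0  1  1  1  2  3
 b  0  0  0  0  1  2  2  2  3
 d  0  0  1  1  1  2  2  2  3

2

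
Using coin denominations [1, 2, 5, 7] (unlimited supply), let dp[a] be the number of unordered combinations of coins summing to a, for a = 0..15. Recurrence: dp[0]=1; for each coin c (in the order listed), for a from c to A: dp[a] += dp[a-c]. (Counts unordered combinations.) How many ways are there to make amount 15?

26

after  coin     0     1     2     3     4     5     6     7     8     9    10    11    12    13    14    15
          1     1     1     1     1     1     1     1     1     1     1     1     1     1     1     1     1
          2     1     1     2     2     3     3     4     4     5     5     6     6     7     7     8     8
          5     1     1     2     2     3     4     5     6     7     8    10    11    13    14    16    18
          7     1     1     2     2     3     4     5     7     8    10    12    14    17    19    23    26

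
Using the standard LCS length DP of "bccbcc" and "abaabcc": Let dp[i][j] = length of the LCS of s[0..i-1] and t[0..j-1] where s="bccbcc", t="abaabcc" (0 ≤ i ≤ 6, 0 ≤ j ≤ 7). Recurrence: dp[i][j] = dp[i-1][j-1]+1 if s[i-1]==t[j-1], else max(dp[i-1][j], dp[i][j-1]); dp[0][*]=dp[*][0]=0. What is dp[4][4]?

   ''  a  b  a  a  b  c  c
''  0  0  0  0  0  0  0  0
 b  0  0  1  1  1  1  1  1
 c  0  0  1  1  1  1  2  2
 c  0  0  1  1  1  1  2  3
 b  0  0  1  1  1  2  2  3
 c  0  0  1  1  1  2  3  3
 c  0  0  1  1  1  2  3  4

1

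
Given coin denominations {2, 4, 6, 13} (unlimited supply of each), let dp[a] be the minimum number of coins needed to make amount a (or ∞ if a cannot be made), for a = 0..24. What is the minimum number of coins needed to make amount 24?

 a  0  1  2  3  4  5  6  7  8  9 10 11 12 13 14 15 16 17 18 19 20 21 22 23 24
dp  0  -  1  -  1  -  1  -  2  -  2  -  2  1  3  2  3  2  3  2  4  3  4  3  4
(- denotes ∞ / unreachable)

4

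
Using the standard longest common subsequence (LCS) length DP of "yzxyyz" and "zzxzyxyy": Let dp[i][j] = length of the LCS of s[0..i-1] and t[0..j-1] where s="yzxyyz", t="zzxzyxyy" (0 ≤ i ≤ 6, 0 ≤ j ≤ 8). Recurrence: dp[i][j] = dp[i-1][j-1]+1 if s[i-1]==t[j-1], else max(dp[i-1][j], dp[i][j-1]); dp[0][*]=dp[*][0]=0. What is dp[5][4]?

   ''  z  z  x  z  y  x  y  y
''  0  0  0  0  0  0  0  0  0
 y  0  0  0  0  0  1  1  1  1
 z  0  1  1  1  1  1  1  1  1
 x  0  1  1  2  2  2  2  2  2
 y  0  1  1  2  2  3  3  3  3
 y  0  1  1  2  2  3  3  4  4
 z  0  1  2  2  3  3  3  4  4

2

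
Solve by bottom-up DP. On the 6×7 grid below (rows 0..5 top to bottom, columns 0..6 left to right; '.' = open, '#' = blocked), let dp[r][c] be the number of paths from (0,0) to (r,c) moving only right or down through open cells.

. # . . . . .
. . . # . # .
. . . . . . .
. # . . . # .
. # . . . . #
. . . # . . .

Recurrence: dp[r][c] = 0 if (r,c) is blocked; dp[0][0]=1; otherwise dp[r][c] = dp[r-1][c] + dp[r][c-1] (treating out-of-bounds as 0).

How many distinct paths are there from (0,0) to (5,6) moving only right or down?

36

r\c   0   1   2   3   4   5   6
  0   1   0   0   0   0   0   0
  1   1   1   1   0   0   0   0
  2   1   2   3   3   3   3   3
  3   1   0   3   6   9   0   3
  4   1   0   3   9  18  18   0
  5   1   1   4   0  18  36  36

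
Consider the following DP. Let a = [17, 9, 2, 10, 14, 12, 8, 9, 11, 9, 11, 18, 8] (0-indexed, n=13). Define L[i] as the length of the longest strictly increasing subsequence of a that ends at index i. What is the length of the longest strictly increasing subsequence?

   i    0    1    2    3    4    5    6    7    8    9   10   11   12
a[i]   17    9    2   10   14   12    8    9   11    9   11   18    8
L[i]    1    1    1    2    3    3    2    3    4    3    4    5    2

5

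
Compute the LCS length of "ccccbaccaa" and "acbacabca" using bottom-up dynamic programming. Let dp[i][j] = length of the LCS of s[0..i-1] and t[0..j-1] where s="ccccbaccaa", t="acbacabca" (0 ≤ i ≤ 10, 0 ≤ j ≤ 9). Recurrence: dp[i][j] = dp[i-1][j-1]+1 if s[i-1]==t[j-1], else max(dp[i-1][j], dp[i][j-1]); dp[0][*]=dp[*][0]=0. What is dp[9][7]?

5

   ''  a  c  b  a  c  a  b  c  a
''  0  0  0  0  0  0  0  0  0  0
 c  0  0  1  1  1  1  1  1  1  1
 c  0  0  1  1  1  2  2  2  2  2
 c  0  0  1  1  1  2  2  2  3  3
 c  0  0  1  1  1  2  2  2  3  3
 b  0  0  1  2  2  2  2  3  3  3
 a  0  1  1  2  3  3  3  3  3  4
 c  0  1  2  2  3  4  4  4  4  4
 c  0  1  2  2  3  4  4  4  5  5
 a  0  1  2  2  3  4  5  5  5  6
 a  0  1  2  2  3  4  5  5  5  6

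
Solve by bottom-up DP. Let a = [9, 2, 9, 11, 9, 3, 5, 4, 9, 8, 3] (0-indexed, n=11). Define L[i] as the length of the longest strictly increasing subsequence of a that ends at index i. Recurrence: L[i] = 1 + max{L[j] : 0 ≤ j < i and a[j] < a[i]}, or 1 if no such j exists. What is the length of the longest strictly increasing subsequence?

   i    0    1    2    3    4    5    6    7    8    9   10
a[i]    9    2    9   11    9    3    5    4    9    8    3
L[i]    1    1    2    3    2    2    3    3    4    4    2

4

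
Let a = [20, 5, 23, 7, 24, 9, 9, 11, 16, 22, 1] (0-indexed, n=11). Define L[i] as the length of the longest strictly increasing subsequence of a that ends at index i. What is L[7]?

   i    0    1    2    3    4    5    6    7    8    9   10
a[i]   20    5   23    7   24    9    9   11   16   22    1
L[i]    1    1    2    2    3    3    3    4    5    6    1

4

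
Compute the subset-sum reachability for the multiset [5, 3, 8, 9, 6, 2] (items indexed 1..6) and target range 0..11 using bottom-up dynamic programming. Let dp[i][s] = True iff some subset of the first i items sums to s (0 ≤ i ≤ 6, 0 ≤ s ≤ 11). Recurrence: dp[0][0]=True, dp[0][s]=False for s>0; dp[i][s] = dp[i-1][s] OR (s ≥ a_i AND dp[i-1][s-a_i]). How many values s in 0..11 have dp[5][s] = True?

7

i\s   0   1   2   3   4   5   6   7   8   9  10  11
  0   T   F   F   F   F   F   F   F   F   F   F   F
  1   T   F   F   F   F   T   F   F   F   F   F   F
  2   T   F   F   T   F   T   F   F   T   F   F   F
  3   T   F   F   T   F   T   F   F   T   F   F   T
  4   T   F   F   T   F   T   F   F   T   T   F   T
  5   T   F   F   T   F   T   T   F   T   T   F   T
  6   T   F   T   T   F   T   T   T   T   T   T   T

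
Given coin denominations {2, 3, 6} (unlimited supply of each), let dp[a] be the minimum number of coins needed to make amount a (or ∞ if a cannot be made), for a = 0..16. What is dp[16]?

 a  0  1  2  3  4  5  6  7  8  9 10 11 12 13 14 15 16
dp  0  -  1  1  2  2  1  3  2  2  3  3  2  4  3  3  4
(- denotes ∞ / unreachable)

4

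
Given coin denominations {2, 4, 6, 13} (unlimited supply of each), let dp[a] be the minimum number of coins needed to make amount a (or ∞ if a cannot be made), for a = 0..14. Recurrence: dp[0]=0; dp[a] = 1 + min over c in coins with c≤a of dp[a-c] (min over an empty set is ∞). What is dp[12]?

 a  0  1  2  3  4  5  6  7  8  9 10 11 12 13 14
dp  0  -  1  -  1  -  1  -  2  -  2  -  2  1  3
(- denotes ∞ / unreachable)

2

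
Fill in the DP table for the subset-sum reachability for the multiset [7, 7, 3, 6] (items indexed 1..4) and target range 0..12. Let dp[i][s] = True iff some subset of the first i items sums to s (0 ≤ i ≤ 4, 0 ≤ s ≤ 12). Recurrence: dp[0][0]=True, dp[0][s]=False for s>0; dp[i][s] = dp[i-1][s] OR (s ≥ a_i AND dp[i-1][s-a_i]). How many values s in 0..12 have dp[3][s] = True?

i\s   0   1   2   3   4   5   6   7   8   9  10  11  12
  0   T   F   F   F   F   F   F   F   F   F   F   F   F
  1   T   F   F   F   F   F   F   T   F   F   F   F   F
  2   T   F   F   F   F   F   F   T   F   F   F   F   F
  3   T   F   F   T   F   F   F   T   F   F   T   F   F
  4   T   F   F   T   F   F   T   T   F   T   T   F   F

4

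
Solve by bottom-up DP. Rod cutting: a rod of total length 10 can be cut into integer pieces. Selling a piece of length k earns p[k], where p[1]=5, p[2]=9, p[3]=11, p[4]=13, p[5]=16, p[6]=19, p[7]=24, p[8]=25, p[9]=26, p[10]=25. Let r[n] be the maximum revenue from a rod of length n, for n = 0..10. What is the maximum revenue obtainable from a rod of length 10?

50

   n    0    1    2    3    4    5    6    7    8    9   10
r[n]    0    5   10   15   20   25   30   35   40   45   50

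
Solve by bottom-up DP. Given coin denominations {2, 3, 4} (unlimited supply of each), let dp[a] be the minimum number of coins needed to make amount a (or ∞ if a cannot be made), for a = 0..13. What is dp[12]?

3

 a  0  1  2  3  4  5  6  7  8  9 10 11 12 13
dp  0  -  1  1  1  2  2  2  2  3  3  3  3  4
(- denotes ∞ / unreachable)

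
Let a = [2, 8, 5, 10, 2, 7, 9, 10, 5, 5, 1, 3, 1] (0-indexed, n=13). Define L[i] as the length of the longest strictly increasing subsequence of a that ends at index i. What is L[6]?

4

   i    0    1    2    3    4    5    6    7    8    9   10   11   12
a[i]    2    8    5   10    2    7    9   10    5    5    1    3    1
L[i]    1    2    2    3    1    3    4    5    2    2    1    2    1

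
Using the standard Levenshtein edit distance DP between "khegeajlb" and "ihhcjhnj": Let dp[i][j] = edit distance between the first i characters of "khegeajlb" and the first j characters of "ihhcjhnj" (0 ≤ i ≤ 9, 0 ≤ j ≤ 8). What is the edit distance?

8

   ''  i  h  h  c  j  h  n  j
''  0  1  2  3  4  5  6  7  8
 k  1  1  2  3  4  5  6  7  8
 h  2  2  1  2  3  4  5  6  7
 e  3  3  2  2  3  4  5  6  7
 g  4  4  3  3  3  4  5  6  7
 e  5  5  4  4  4  4  5  6  7
 a  6  6  5  5  5  5  5  6  7
 j  7  7  6  6  6  5  6  6  6
 l  8  8  7  7  7  6  6  7  7
 b  9  9  8  8  8  7  7  7  8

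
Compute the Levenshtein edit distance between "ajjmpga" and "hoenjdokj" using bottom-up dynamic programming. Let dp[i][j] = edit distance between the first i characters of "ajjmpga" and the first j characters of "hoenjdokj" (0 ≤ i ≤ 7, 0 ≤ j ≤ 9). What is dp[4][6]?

5

   ''  h  o  e  n  j  d  o  k  j
''  0  1  2  3  4  5  6  7  8  9
 a  1  1  2  3  4  5  6  7  8  9
 j  2  2  2  3  4  4  5  6  7  8
 j  3  3  3  3  4  4  5  6  7  7
 m  4  4  4  4  4  5  5  6  7  8
 p  5  5  5  5  5  5  6  6  7  8
 g  6  6  6  6  6  6  6  7  7  8
 a  7  7  7  7  7  7  7  7  8  8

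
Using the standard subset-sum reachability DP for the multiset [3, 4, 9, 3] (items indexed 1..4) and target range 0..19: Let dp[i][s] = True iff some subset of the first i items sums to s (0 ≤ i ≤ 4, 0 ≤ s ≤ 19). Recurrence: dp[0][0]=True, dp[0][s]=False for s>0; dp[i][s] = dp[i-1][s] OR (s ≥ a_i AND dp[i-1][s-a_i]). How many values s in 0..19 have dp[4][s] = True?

12

i\s   0   1   2   3   4   5   6   7   8   9  10  11  12  13  14  15  16  17  18  19
  0   T   F   F   F   F   F   F   F   F   F   F   F   F   F   F   F   F   F   F   F
  1   T   F   F   T   F   F   F   F   F   F   F   F   F   F   F   F   F   F   F   F
  2   T   F   F   T   T   F   F   T   F   F   F   F   F   F   F   F   F   F   F   F
  3   T   F   F   T   T   F   F   T   F   T   F   F   T   T   F   F   T   F   F   F
  4   T   F   F   T   T   F   T   T   F   T   T   F   T   T   F   T   T   F   F   T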